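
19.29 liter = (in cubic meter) 0.01929. Check: 1 liter = 0.001 m^3, so 19.29 liter = 19.29 * 0.001 = 0.01929 m^3. 0.01929 m^3 = 0.01929 cubic meter.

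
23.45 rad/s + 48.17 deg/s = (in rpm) 232. Check: 23.45 rad/s is already in rad/s. 1 deg/s = 0.017453293 rad/s, so 48.17 deg/s = 48.17 * 0.017453293 = 0.8407251 rad/s. Sum: 23.45 + 0.8407251 = 24.290725 rad/s. 1 rpm = 0.10471976 rad/s, so 24.290725 rad/s = 24.290725 / 0.10471976 = 231.95934 rpm ≈ 232 rpm (4 s.f.).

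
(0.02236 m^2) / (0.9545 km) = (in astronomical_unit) 0.02236 m^2 is already in m^2. 1 km = 1000 m, so 0.9545 km = 0.9545 * 1000 = 954.5 m. Combine: 0.02236 m^2 / 954.5 m = 2.3425877e-05 m. 1 astronomical_unit = 1.4959787e+11 m, so 2.3425877e-05 m = 2.3425877e-05 / 1.4959787e+11 = 1.5659232e-16 astronomical_unit ≈ 1.566e-16 astronomical_unit (4 s.f.). Final answer: 1.566e-16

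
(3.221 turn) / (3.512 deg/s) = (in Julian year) 1 turn = 6.2831853 rad, so 3.221 turn = 3.221 * 6.2831853 = 20.23814 rad. 1 deg/s = 0.017453293 rad/s, so 3.512 deg/s = 3.512 * 0.017453293 = 0.061295963 rad/s. Combine: 20.23814 rad / 0.061295963 rad/s = 330.17084 s. 1 Julian year = 31557600 s, so 330.17084 s = 330.17084 / 31557600 = 1.0462483e-05 Julian year ≈ 1.046e-05 Julian year (4 s.f.). Final answer: 1.046e-05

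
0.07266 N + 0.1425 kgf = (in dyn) 1.47e+05. Check: 0.07266 N is already in N. 1 kgf = 9.80665 N, so 0.1425 kgf = 0.1425 * 9.80665 = 1.3974476 N. Sum: 0.07266 + 1.3974476 = 1.4701076 N. 1 dyn = 1e-05 N, so 1.4701076 N = 1.4701076 / 1e-05 = 147010.76 dyn ≈ 1.47e+05 dyn (4 s.f.).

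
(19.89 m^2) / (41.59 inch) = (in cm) 1883. Check: 19.89 m^2 is already in m^2. 1 inch = 0.0254 m, so 41.59 inch = 41.59 * 0.0254 = 1.056386 m. Combine: 19.89 m^2 / 1.056386 m = 18.828345 m. 1 cm = 0.01 m, so 18.828345 m = 18.828345 / 0.01 = 1882.8345 cm ≈ 1883 cm (4 s.f.).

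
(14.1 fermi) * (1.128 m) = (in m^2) 1 fermi = 1e-15 m, so 14.1 fermi = 14.1 * 1e-15 = 1.41e-14 m. 1.128 m is already in m. Combine: 1.41e-14 m * 1.128 m = 1.59048e-14 m^2. Result: 1.59048e-14 m^2 ≈ 1.59e-14 m^2 (4 s.f.). Final answer: 1.59e-14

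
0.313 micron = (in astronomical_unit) 2.092e-18. Check: 1 micron = 1e-06 m, so 0.313 micron = 0.313 * 1e-06 = 3.13e-07 m. 1 astronomical_unit = 1.4959787e+11 m, so 3.13e-07 m = 3.13e-07 / 1.4959787e+11 = 2.0922758e-18 astronomical_unit ≈ 2.092e-18 astronomical_unit (4 s.f.).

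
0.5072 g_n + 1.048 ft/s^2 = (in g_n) 1 g_n = 9.80665 m/s^2, so 0.5072 g_n = 0.5072 * 9.80665 = 4.9739329 m/s^2. 1 ft/s^2 = 0.3048 m/s^2, so 1.048 ft/s^2 = 1.048 * 0.3048 = 0.3194304 m/s^2. Sum: 4.9739329 + 0.3194304 = 5.2933633 m/s^2. 1 g_n = 9.80665 m/s^2, so 5.2933633 m/s^2 = 5.2933633 / 9.80665 = 0.53977284 g_n ≈ 0.5398 g_n (4 s.f.). Final answer: 0.5398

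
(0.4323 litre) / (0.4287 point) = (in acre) 0.0007063. Check: 1 litre = 0.001 m^3, so 0.4323 litre = 0.4323 * 0.001 = 0.0004323 m^3. 1 point = 0.00035277778 m, so 0.4287 point = 0.4287 * 0.00035277778 = 0.00015123583 m. Combine: 0.0004323 m^3 / 0.00015123583 m = 2.8584496 m^2. 1 acre = 4046.8564 m^2, so 2.8584496 m^2 = 2.8584496 / 4046.8564 = 0.00070633827 acre ≈ 0.0007063 acre (4 s.f.).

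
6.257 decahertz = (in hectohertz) 0.6257. Check: 1 decahertz = 10 Hz, so 6.257 decahertz = 6.257 * 10 = 62.57 Hz. 1 hectohertz = 100 Hz, so 62.57 Hz = 62.57 / 100 = 0.6257 hectohertz.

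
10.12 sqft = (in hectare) 1 sqft = 0.09290304 m^2, so 10.12 sqft = 10.12 * 0.09290304 = 0.94017876 m^2. 1 hectare = 10000 m^2, so 0.94017876 m^2 = 0.94017876 / 10000 = 9.4017876e-05 hectare ≈ 9.402e-05 hectare (4 s.f.). Final answer: 9.402e-05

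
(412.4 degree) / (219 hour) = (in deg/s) 1 degree = 0.017453293 rad, so 412.4 degree = 412.4 * 0.017453293 = 7.1977378 rad. 1 hour = 3600 s, so 219 hour = 219 * 3600 = 788400 s. Combine: 7.1977378 rad / 788400 s = 9.1295508e-06 rad/s. 1 deg/s = 0.017453293 rad/s, so 9.1295508e-06 rad/s = 9.1295508e-06 / 0.017453293 = 0.00052308473 deg/s ≈ 0.0005231 deg/s (4 s.f.). Final answer: 0.0005231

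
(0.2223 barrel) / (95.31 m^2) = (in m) 0.0003708. Check: 1 barrel = 0.15898729 m^3, so 0.2223 barrel = 0.2223 * 0.15898729 = 0.035342876 m^3. 95.31 m^2 is already in m^2. Combine: 0.035342876 m^3 / 95.31 m^2 = 0.00037082023 m. Result: 0.00037082023 m ≈ 0.0003708 m (4 s.f.).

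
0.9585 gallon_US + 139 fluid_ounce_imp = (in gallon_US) 2.002. Check: 1 gallon_US = 0.0037854118 m^3, so 0.9585 gallon_US = 0.9585 * 0.0037854118 = 0.0036283172 m^3. 1 fluid_ounce_imp = 2.8413063e-05 m^3, so 139 fluid_ounce_imp = 139 * 2.8413063e-05 = 0.0039494157 m^3. Sum: 0.0036283172 + 0.0039494157 = 0.0075777329 m^3. 1 gallon_US = 0.0037854118 m^3, so 0.0075777329 m^3 = 0.0075777329 / 0.0037854118 = 2.0018252 gallon_US ≈ 2.002 gallon_US (4 s.f.).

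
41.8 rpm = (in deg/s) 250.8. Check: 1 rpm = 0.10471976 rad/s, so 41.8 rpm = 41.8 * 0.10471976 = 4.3772858 rad/s. 1 deg/s = 0.017453293 rad/s, so 4.3772858 rad/s = 4.3772858 / 0.017453293 = 250.8 deg/s.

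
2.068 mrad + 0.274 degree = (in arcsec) 1 mrad = 0.001 rad, so 2.068 mrad = 2.068 * 0.001 = 0.002068 rad. 1 degree = 0.017453293 rad, so 0.274 degree = 0.274 * 0.017453293 = 0.0047822022 rad. Sum: 0.002068 + 0.0047822022 = 0.0068502022 rad. 1 arcsec = 4.8481368e-06 rad, so 0.0068502022 rad = 0.0068502022 / 4.8481368e-06 = 1412.9556 arcsec ≈ 1413 arcsec (4 s.f.). Final answer: 1413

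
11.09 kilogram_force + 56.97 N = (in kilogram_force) 1 kilogram_force = 9.80665 N, so 11.09 kilogram_force = 11.09 * 9.80665 = 108.75575 N. 56.97 N is already in N. Sum: 108.75575 + 56.97 = 165.72575 N. 1 kilogram_force = 9.80665 N, so 165.72575 N = 165.72575 / 9.80665 = 16.899323 kilogram_force ≈ 16.9 kilogram_force (4 s.f.). Final answer: 16.9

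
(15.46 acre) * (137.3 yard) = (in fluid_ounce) 1 acre = 4046.8564 m^2, so 15.46 acre = 15.46 * 4046.8564 = 62564.4 m^2. 1 yard = 0.9144 m, so 137.3 yard = 137.3 * 0.9144 = 125.54712 m. Combine: 62564.4 m^2 * 125.54712 m = 7854780.3 m^3. 1 fluid_ounce = 2.957353e-05 m^3, so 7854780.3 m^3 = 7854780.3 / 2.957353e-05 = 2.6560172e+11 fluid_ounce ≈ 2.656e+11 fluid_ounce (4 s.f.). Final answer: 2.656e+11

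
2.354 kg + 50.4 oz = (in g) 2.354 kg is already in kg. 1 oz = 0.028349523 kg, so 50.4 oz = 50.4 * 0.028349523 = 1.428816 kg. Sum: 2.354 + 1.428816 = 3.782816 kg. 1 g = 0.001 kg, so 3.782816 kg = 3.782816 / 0.001 = 3782.816 g ≈ 3783 g (4 s.f.). Final answer: 3783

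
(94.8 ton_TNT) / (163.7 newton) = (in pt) 1 ton_TNT = 4.184e+09 J, so 94.8 ton_TNT = 94.8 * 4.184e+09 = 3.966432e+11 J. 163.7 newton = 163.7 N. Combine: 3.966432e+11 J / 163.7 N = 2.4229884e+09 m. 1 pt = 0.00035277778 m, so 2.4229884e+09 m = 2.4229884e+09 / 0.00035277778 = 6.8683136e+12 pt ≈ 6.868e+12 pt (4 s.f.). Final answer: 6.868e+12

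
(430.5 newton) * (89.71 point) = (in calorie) 430.5 newton = 430.5 N. 1 point = 0.00035277778 m, so 89.71 point = 89.71 * 0.00035277778 = 0.031647694 m. Combine: 430.5 N * 0.031647694 m = 13.624332 J. 1 calorie = 4.184 J, so 13.624332 J = 13.624332 / 4.184 = 3.2562936 calorie ≈ 3.256 calorie (4 s.f.). Final answer: 3.256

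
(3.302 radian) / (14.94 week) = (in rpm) 3.49e-06. Check: 3.302 radian = 3.302 rad. 1 week = 604800 s, so 14.94 week = 14.94 * 604800 = 9035712 s. Combine: 3.302 rad / 9035712 s = 3.6543883e-07 rad/s. 1 rpm = 0.10471976 rad/s, so 3.6543883e-07 rad/s = 3.6543883e-07 / 0.10471976 = 3.4896837e-06 rpm ≈ 3.49e-06 rpm (4 s.f.).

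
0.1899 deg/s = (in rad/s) 0.003314. Check: 1 deg/s = 0.017453293 rad/s, so 0.1899 deg/s = 0.1899 * 0.017453293 = 0.0033143802 rad/s. Result: 0.0033143802 rad/s ≈ 0.003314 rad/s (4 s.f.).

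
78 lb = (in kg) 1 lb = 0.45359237 kg, so 78 lb = 78 * 0.45359237 = 35.380205 kg. Result: 35.380205 kg ≈ 35.38 kg (4 s.f.). Final answer: 35.38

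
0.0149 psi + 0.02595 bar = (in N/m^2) 2698. Check: 1 psi = 6894.7573 Pa, so 0.0149 psi = 0.0149 * 6894.7573 = 102.73188 Pa. 1 bar = 100000 Pa, so 0.02595 bar = 0.02595 * 100000 = 2595 Pa. Sum: 102.73188 + 2595 = 2697.7319 Pa. 2697.7319 Pa = 2697.7319 N/m^2 ≈ 2698 N/m^2 (4 s.f.).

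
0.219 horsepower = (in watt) 1 horsepower = 745.69987 W, so 0.219 horsepower = 0.219 * 745.69987 = 163.30827 W. 163.30827 W = 163.30827 watt ≈ 163.3 watt (4 s.f.). Final answer: 163.3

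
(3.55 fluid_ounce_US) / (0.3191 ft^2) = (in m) 0.003541. Check: 1 fluid_ounce_US = 2.957353e-05 m^3, so 3.55 fluid_ounce_US = 3.55 * 2.957353e-05 = 0.00010498603 m^3. 1 ft^2 = 0.09290304 m^2, so 0.3191 ft^2 = 0.3191 * 0.09290304 = 0.02964536 m^2. Combine: 0.00010498603 m^3 / 0.02964536 m^2 = 0.0035413984 m. Result: 0.0035413984 m ≈ 0.003541 m (4 s.f.).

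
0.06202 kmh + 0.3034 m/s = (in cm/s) 1 kmh = 0.27777778 m/s, so 0.06202 kmh = 0.06202 * 0.27777778 = 0.017227778 m/s. 0.3034 m/s is already in m/s. Sum: 0.017227778 + 0.3034 = 0.32062778 m/s. 1 cm/s = 0.01 m/s, so 0.32062778 m/s = 0.32062778 / 0.01 = 32.062778 cm/s ≈ 32.06 cm/s (4 s.f.). Final answer: 32.06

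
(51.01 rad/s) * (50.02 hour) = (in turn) 51.01 rad/s is already in rad/s. 1 hour = 3600 s, so 50.02 hour = 50.02 * 3600 = 180072 s. Combine: 51.01 rad/s * 180072 s = 9185472.7 rad. 1 turn = 6.2831853 rad, so 9185472.7 rad = 9185472.7 / 6.2831853 = 1461913.4 turn ≈ 1.462e+06 turn (4 s.f.). Final answer: 1.462e+06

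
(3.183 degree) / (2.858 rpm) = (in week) 3.069e-07. Check: 1 degree = 0.017453293 rad, so 3.183 degree = 3.183 * 0.017453293 = 0.05555383 rad. 1 rpm = 0.10471976 rad/s, so 2.858 rpm = 2.858 * 0.10471976 = 0.29928906 rad/s. Combine: 0.05555383 rad / 0.29928906 rad/s = 0.18561931 s. 1 week = 604800 s, so 0.18561931 s = 0.18561931 / 604800 = 3.0691024e-07 week ≈ 3.069e-07 week (4 s.f.).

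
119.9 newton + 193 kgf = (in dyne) 2.013e+08. Check: 119.9 newton = 119.9 N. 1 kgf = 9.80665 N, so 193 kgf = 193 * 9.80665 = 1892.6834 N. Sum: 119.9 + 1892.6834 = 2012.5835 N. 1 dyne = 1e-05 N, so 2012.5835 N = 2012.5835 / 1e-05 = 2.0125834e+08 dyne ≈ 2.013e+08 dyne (4 s.f.).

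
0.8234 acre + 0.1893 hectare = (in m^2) 1 acre = 4046.8564 m^2, so 0.8234 acre = 0.8234 * 4046.8564 = 3332.1816 m^2. 1 hectare = 10000 m^2, so 0.1893 hectare = 0.1893 * 10000 = 1893 m^2. Sum: 3332.1816 + 1893 = 5225.1816 m^2. Result: 5225.1816 m^2 ≈ 5225 m^2 (4 s.f.). Final answer: 5225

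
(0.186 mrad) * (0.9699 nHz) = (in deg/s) 1.034e-11. Check: 1 mrad = 0.001 rad, so 0.186 mrad = 0.186 * 0.001 = 0.000186 rad. 1 nHz = 1e-09 Hz, so 0.9699 nHz = 0.9699 * 1e-09 = 9.699e-10 Hz. Combine: 0.000186 rad * 9.699e-10 Hz = 1.804014e-13 rad/s. 1 deg/s = 0.017453293 rad/s, so 1.804014e-13 rad/s = 1.804014e-13 / 0.017453293 = 1.0336239e-11 deg/s ≈ 1.034e-11 deg/s (4 s.f.).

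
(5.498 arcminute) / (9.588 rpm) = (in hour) 4.425e-07. Check: 1 arcminute = 0.00029088821 rad, so 5.498 arcminute = 5.498 * 0.00029088821 = 0.0015993034 rad. 1 rpm = 0.10471976 rad/s, so 9.588 rpm = 9.588 * 0.10471976 = 1.004053 rad/s. Combine: 0.0015993034 rad / 1.004053 rad/s = 0.0015928475 s. 1 hour = 3600 s, so 0.0015928475 s = 0.0015928475 / 3600 = 4.4245765e-07 hour ≈ 4.425e-07 hour (4 s.f.).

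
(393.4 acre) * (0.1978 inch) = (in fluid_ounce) 2.705e+08. Check: 1 acre = 4046.8564 m^2, so 393.4 acre = 393.4 * 4046.8564 = 1592033.3 m^2. 1 inch = 0.0254 m, so 0.1978 inch = 0.1978 * 0.0254 = 0.00502412 m. Combine: 1592033.3 m^2 * 0.00502412 m = 7998.5664 m^3. 1 fluid_ounce = 2.957353e-05 m^3, so 7998.5664 m^3 = 7998.5664 / 2.957353e-05 = 2.7046371e+08 fluid_ounce ≈ 2.705e+08 fluid_ounce (4 s.f.).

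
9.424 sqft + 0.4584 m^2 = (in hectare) 0.0001334. Check: 1 sqft = 0.09290304 m^2, so 9.424 sqft = 9.424 * 0.09290304 = 0.87551825 m^2. 0.4584 m^2 is already in m^2. Sum: 0.87551825 + 0.4584 = 1.3339182 m^2. 1 hectare = 10000 m^2, so 1.3339182 m^2 = 1.3339182 / 10000 = 0.00013339182 hectare ≈ 0.0001334 hectare (4 s.f.).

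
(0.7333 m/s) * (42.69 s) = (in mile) 0.7333 m/s is already in m/s. 42.69 s is already in s. Combine: 0.7333 m/s * 42.69 s = 31.304577 m. 1 mile = 1609.344 m, so 31.304577 m = 31.304577 / 1609.344 = 0.019451762 mile ≈ 0.01945 mile (4 s.f.). Final answer: 0.01945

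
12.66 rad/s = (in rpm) 120.9. Check: 1 rpm = 0.10471976 rad/s, so 12.66 rad/s = 12.66 / 0.10471976 = 120.89409 rpm ≈ 120.9 rpm (4 s.f.).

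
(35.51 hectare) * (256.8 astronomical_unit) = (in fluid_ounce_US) 4.613e+23. Check: 1 hectare = 10000 m^2, so 35.51 hectare = 35.51 * 10000 = 355100 m^2. 1 astronomical_unit = 1.4959787e+11 m, so 256.8 astronomical_unit = 256.8 * 1.4959787e+11 = 3.8416733e+13 m. Combine: 355100 m^2 * 3.8416733e+13 m = 1.3641782e+19 m^3. 1 fluid_ounce_US = 2.957353e-05 m^3, so 1.3641782e+19 m^3 = 1.3641782e+19 / 2.957353e-05 = 4.6128352e+23 fluid_ounce_US ≈ 4.613e+23 fluid_ounce_US (4 s.f.).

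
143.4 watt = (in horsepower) 0.1923. Check: 143.4 watt = 143.4 W. 1 horsepower = 745.69987 W, so 143.4 W = 143.4 / 745.69987 = 0.19230257 horsepower ≈ 0.1923 horsepower (4 s.f.).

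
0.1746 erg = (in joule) 1 erg = 1e-07 J, so 0.1746 erg = 0.1746 * 1e-07 = 1.746e-08 J. 1.746e-08 J = 1.746e-08 joule. Final answer: 1.746e-08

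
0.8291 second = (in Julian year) 2.627e-08. Check: 0.8291 second = 0.8291 s. 1 Julian year = 31557600 s, so 0.8291 s = 0.8291 / 31557600 = 2.6272594e-08 Julian year ≈ 2.627e-08 Julian year (4 s.f.).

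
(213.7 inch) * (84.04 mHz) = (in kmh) 1 inch = 0.0254 m, so 213.7 inch = 213.7 * 0.0254 = 5.42798 m. 1 mHz = 0.001 Hz, so 84.04 mHz = 84.04 * 0.001 = 0.08404 Hz. Combine: 5.42798 m * 0.08404 Hz = 0.45616744 m/s. 1 kmh = 0.27777778 m/s, so 0.45616744 m/s = 0.45616744 / 0.27777778 = 1.6422028 kmh ≈ 1.642 kmh (4 s.f.). Final answer: 1.642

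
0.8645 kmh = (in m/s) 0.2401. Check: 1 kmh = 0.27777778 m/s, so 0.8645 kmh = 0.8645 * 0.27777778 = 0.24013889 m/s. Result: 0.24013889 m/s ≈ 0.2401 m/s (4 s.f.).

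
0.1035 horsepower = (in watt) 77.18. Check: 1 horsepower = 745.69987 W, so 0.1035 horsepower = 0.1035 * 745.69987 = 77.179937 W. 77.179937 W = 77.179937 watt ≈ 77.18 watt (4 s.f.).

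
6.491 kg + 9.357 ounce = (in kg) 6.491 kg is already in kg. 1 ounce = 0.028349523 kg, so 9.357 ounce = 9.357 * 0.028349523 = 0.26526649 kg. Sum: 6.491 + 0.26526649 = 6.7562665 kg. Result: 6.7562665 kg ≈ 6.756 kg (4 s.f.). Final answer: 6.756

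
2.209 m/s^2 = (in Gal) 220.9. Check: 1 Gal = 0.01 m/s^2, so 2.209 m/s^2 = 2.209 / 0.01 = 220.9 Gal.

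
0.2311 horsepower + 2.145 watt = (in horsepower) 1 horsepower = 745.69987 W, so 0.2311 horsepower = 0.2311 * 745.69987 = 172.33124 W. 2.145 watt = 2.145 W. Sum: 172.33124 + 2.145 = 174.47624 W. 1 horsepower = 745.69987 W, so 174.47624 W = 174.47624 / 745.69987 = 0.23397649 horsepower ≈ 0.234 horsepower (4 s.f.). Final answer: 0.234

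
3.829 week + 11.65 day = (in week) 1 week = 604800 s, so 3.829 week = 3.829 * 604800 = 2315779.2 s. 1 day = 86400 s, so 11.65 day = 11.65 * 86400 = 1006560 s. Sum: 2315779.2 + 1006560 = 3322339.2 s. 1 week = 604800 s, so 3322339.2 s = 3322339.2 / 604800 = 5.4932857 week ≈ 5.493 week (4 s.f.). Final answer: 5.493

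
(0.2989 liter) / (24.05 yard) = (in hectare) 1.359e-09. Check: 1 liter = 0.001 m^3, so 0.2989 liter = 0.2989 * 0.001 = 0.0002989 m^3. 1 yard = 0.9144 m, so 24.05 yard = 24.05 * 0.9144 = 21.99132 m. Combine: 0.0002989 m^3 / 21.99132 m = 1.3591726e-05 m^2. 1 hectare = 10000 m^2, so 1.3591726e-05 m^2 = 1.3591726e-05 / 10000 = 1.3591726e-09 hectare ≈ 1.359e-09 hectare (4 s.f.).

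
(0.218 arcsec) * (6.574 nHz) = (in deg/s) 3.981e-13. Check: 1 arcsec = 4.8481368e-06 rad, so 0.218 arcsec = 0.218 * 4.8481368e-06 = 1.0568938e-06 rad. 1 nHz = 1e-09 Hz, so 6.574 nHz = 6.574 * 1e-09 = 6.574e-09 Hz. Combine: 1.0568938e-06 rad * 6.574e-09 Hz = 6.94802e-15 rad/s. 1 deg/s = 0.017453293 rad/s, so 6.94802e-15 rad/s = 6.94802e-15 / 0.017453293 = 3.9809222e-13 deg/s ≈ 3.981e-13 deg/s (4 s.f.).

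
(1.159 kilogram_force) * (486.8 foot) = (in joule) 1686. Check: 1 kilogram_force = 9.80665 N, so 1.159 kilogram_force = 1.159 * 9.80665 = 11.365907 N. 1 foot = 0.3048 m, so 486.8 foot = 486.8 * 0.3048 = 148.37664 m. Combine: 11.365907 N * 148.37664 m = 1686.4351 J. 1686.4351 J = 1686.4351 joule ≈ 1686 joule (4 s.f.).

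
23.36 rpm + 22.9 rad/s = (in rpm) 1 rpm = 0.10471976 rad/s, so 23.36 rpm = 23.36 * 0.10471976 = 2.4462535 rad/s. 22.9 rad/s is already in rad/s. Sum: 2.4462535 + 22.9 = 25.346253 rad/s. 1 rpm = 0.10471976 rad/s, so 25.346253 rad/s = 25.346253 / 0.10471976 = 242.03889 rpm ≈ 242 rpm (4 s.f.). Final answer: 242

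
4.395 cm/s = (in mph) 0.09831. Check: 1 cm/s = 0.01 m/s, so 4.395 cm/s = 4.395 * 0.01 = 0.04395 m/s. 1 mph = 0.44704 m/s, so 0.04395 m/s = 0.04395 / 0.44704 = 0.09831335 mph ≈ 0.09831 mph (4 s.f.).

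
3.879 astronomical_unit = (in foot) 1 astronomical_unit = 1.4959787e+11 m, so 3.879 astronomical_unit = 3.879 * 1.4959787e+11 = 5.8029014e+11 m. 1 foot = 0.3048 m, so 5.8029014e+11 m = 5.8029014e+11 / 0.3048 = 1.903839e+12 foot ≈ 1.904e+12 foot (4 s.f.). Final answer: 1.904e+12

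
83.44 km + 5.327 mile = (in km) 92.01. Check: 1 km = 1000 m, so 83.44 km = 83.44 * 1000 = 83440 m. 1 mile = 1609.344 m, so 5.327 mile = 5.327 * 1609.344 = 8572.9755 m. Sum: 83440 + 8572.9755 = 92012.975 m. 1 km = 1000 m, so 92012.975 m = 92012.975 / 1000 = 92.012975 km ≈ 92.01 km (4 s.f.).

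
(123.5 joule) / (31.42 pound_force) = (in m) 123.5 joule = 123.5 J. 1 pound_force = 4.4482216 N, so 31.42 pound_force = 31.42 * 4.4482216 = 139.76312 N. Combine: 123.5 J / 139.76312 N = 0.88363795 m. Result: 0.88363795 m ≈ 0.8836 m (4 s.f.). Final answer: 0.8836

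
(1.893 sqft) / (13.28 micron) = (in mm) 1.324e+07. Check: 1 sqft = 0.09290304 m^2, so 1.893 sqft = 1.893 * 0.09290304 = 0.17586545 m^2. 1 micron = 1e-06 m, so 13.28 micron = 13.28 * 1e-06 = 1.328e-05 m. Combine: 0.17586545 m^2 / 1.328e-05 m = 13242.881 m. 1 mm = 0.001 m, so 13242.881 m = 13242.881 / 0.001 = 13242881 mm ≈ 1.324e+07 mm (4 s.f.).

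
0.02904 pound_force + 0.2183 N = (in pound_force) 0.07812. Check: 1 pound_force = 4.4482216 N, so 0.02904 pound_force = 0.02904 * 4.4482216 = 0.12917636 N. 0.2183 N is already in N. Sum: 0.12917636 + 0.2183 = 0.34747636 N. 1 pound_force = 4.4482216 N, so 0.34747636 N = 0.34747636 / 4.4482216 = 0.078115792 pound_force ≈ 0.07812 pound_force (4 s.f.).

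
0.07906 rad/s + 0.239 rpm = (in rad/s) 0.07906 rad/s is already in rad/s. 1 rpm = 0.10471976 rad/s, so 0.239 rpm = 0.239 * 0.10471976 = 0.025028021 rad/s. Sum: 0.07906 + 0.025028021 = 0.10408802 rad/s. Result: 0.10408802 rad/s ≈ 0.1041 rad/s (4 s.f.). Final answer: 0.1041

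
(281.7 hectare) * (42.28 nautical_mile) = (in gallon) 5.827e+13. Check: 1 hectare = 10000 m^2, so 281.7 hectare = 281.7 * 10000 = 2817000 m^2. 1 nautical_mile = 1852 m, so 42.28 nautical_mile = 42.28 * 1852 = 78302.56 m. Combine: 2817000 m^2 * 78302.56 m = 2.2057831e+11 m^3. 1 gallon = 0.0037854118 m^3, so 2.2057831e+11 m^3 = 2.2057831e+11 / 0.0037854118 = 5.8270625e+13 gallon ≈ 5.827e+13 gallon (4 s.f.).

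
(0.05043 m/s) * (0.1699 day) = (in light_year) 7.825e-14. Check: 0.05043 m/s is already in m/s. 1 day = 86400 s, so 0.1699 day = 0.1699 * 86400 = 14679.36 s. Combine: 0.05043 m/s * 14679.36 s = 740.28012 m. 1 light_year = 9.4607305e+15 m, so 740.28012 m = 740.28012 / 9.4607305e+15 = 7.8247671e-14 light_year ≈ 7.825e-14 light_year (4 s.f.).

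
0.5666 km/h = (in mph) 0.3521. Check: 1 km/h = 0.27777778 m/s, so 0.5666 km/h = 0.5666 * 0.27777778 = 0.15738889 m/s. 1 mph = 0.44704 m/s, so 0.15738889 m/s = 0.15738889 / 0.44704 = 0.35206892 mph ≈ 0.3521 mph (4 s.f.).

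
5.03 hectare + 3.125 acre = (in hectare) 1 hectare = 10000 m^2, so 5.03 hectare = 5.03 * 10000 = 50300 m^2. 1 acre = 4046.8564 m^2, so 3.125 acre = 3.125 * 4046.8564 = 12646.426 m^2. Sum: 50300 + 12646.426 = 62946.426 m^2. 1 hectare = 10000 m^2, so 62946.426 m^2 = 62946.426 / 10000 = 6.2946426 hectare ≈ 6.295 hectare (4 s.f.). Final answer: 6.295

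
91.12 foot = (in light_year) 2.936e-15. Check: 1 foot = 0.3048 m, so 91.12 foot = 91.12 * 0.3048 = 27.773376 m. 1 light_year = 9.4607305e+15 m, so 27.773376 m = 27.773376 / 9.4607305e+15 = 2.9356482e-15 light_year ≈ 2.936e-15 light_year (4 s.f.).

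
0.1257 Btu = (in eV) 1 Btu = 1055.0559 J, so 0.1257 Btu = 0.1257 * 1055.0559 = 132.62052 J. 1 eV = 1.6021766e-19 J, so 132.62052 J = 132.62052 / 1.6021766e-19 = 8.2775218e+20 eV ≈ 8.278e+20 eV (4 s.f.). Final answer: 8.278e+20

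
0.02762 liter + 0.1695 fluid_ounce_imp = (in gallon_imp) 0.007135. Check: 1 liter = 0.001 m^3, so 0.02762 liter = 0.02762 * 0.001 = 2.762e-05 m^3. 1 fluid_ounce_imp = 2.8413063e-05 m^3, so 0.1695 fluid_ounce_imp = 0.1695 * 2.8413063e-05 = 4.8160141e-06 m^3. Sum: 2.762e-05 + 4.8160141e-06 = 3.2436014e-05 m^3. 1 gallon_imp = 0.00454609 m^3, so 3.2436014e-05 m^3 = 3.2436014e-05 / 0.00454609 = 0.0071349256 gallon_imp ≈ 0.007135 gallon_imp (4 s.f.).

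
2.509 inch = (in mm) 63.73. Check: 1 inch = 0.0254 m, so 2.509 inch = 2.509 * 0.0254 = 0.0637286 m. 1 mm = 0.001 m, so 0.0637286 m = 0.0637286 / 0.001 = 63.7286 mm ≈ 63.73 mm (4 s.f.).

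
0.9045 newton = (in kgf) 0.9045 newton = 0.9045 N. 1 kgf = 9.80665 N, so 0.9045 N = 0.9045 / 9.80665 = 0.092233331 kgf ≈ 0.09223 kgf (4 s.f.). Final answer: 0.09223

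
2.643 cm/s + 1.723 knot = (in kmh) 1 cm/s = 0.01 m/s, so 2.643 cm/s = 2.643 * 0.01 = 0.02643 m/s. 1 knot = 0.51444444 m/s, so 1.723 knot = 1.723 * 0.51444444 = 0.88638778 m/s. Sum: 0.02643 + 0.88638778 = 0.91281778 m/s. 1 kmh = 0.27777778 m/s, so 0.91281778 m/s = 0.91281778 / 0.27777778 = 3.286144 kmh ≈ 3.286 kmh (4 s.f.). Final answer: 3.286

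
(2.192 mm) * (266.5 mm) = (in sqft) 0.006288. Check: 1 mm = 0.001 m, so 2.192 mm = 2.192 * 0.001 = 0.002192 m. 1 mm = 0.001 m, so 266.5 mm = 266.5 * 0.001 = 0.2665 m. Combine: 0.002192 m * 0.2665 m = 0.000584168 m^2. 1 sqft = 0.09290304 m^2, so 0.000584168 m^2 = 0.000584168 / 0.09290304 = 0.006287932 sqft ≈ 0.006288 sqft (4 s.f.).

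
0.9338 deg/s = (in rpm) 0.1556. Check: 1 deg/s = 0.017453293 rad/s, so 0.9338 deg/s = 0.9338 * 0.017453293 = 0.016297885 rad/s. 1 rpm = 0.10471976 rad/s, so 0.016297885 rad/s = 0.016297885 / 0.10471976 = 0.15563333 rpm ≈ 0.1556 rpm (4 s.f.).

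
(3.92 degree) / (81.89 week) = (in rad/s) 1 degree = 0.017453293 rad, so 3.92 degree = 3.92 * 0.017453293 = 0.068416907 rad. 1 week = 604800 s, so 81.89 week = 81.89 * 604800 = 49527072 s. Combine: 0.068416907 rad / 49527072 s = 1.3814042e-09 rad/s. Result: 1.3814042e-09 rad/s ≈ 1.381e-09 rad/s (4 s.f.). Final answer: 1.381e-09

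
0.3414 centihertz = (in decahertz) 1 centihertz = 0.01 Hz, so 0.3414 centihertz = 0.3414 * 0.01 = 0.003414 Hz. 1 decahertz = 10 Hz, so 0.003414 Hz = 0.003414 / 10 = 0.0003414 decahertz. Final answer: 0.0003414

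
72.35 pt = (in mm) 25.52. Check: 1 pt = 0.00035277778 m, so 72.35 pt = 72.35 * 0.00035277778 = 0.025523472 m. 1 mm = 0.001 m, so 0.025523472 m = 0.025523472 / 0.001 = 25.523472 mm ≈ 25.52 mm (4 s.f.).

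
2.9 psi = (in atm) 1 psi = 6894.7573 Pa, so 2.9 psi = 2.9 * 6894.7573 = 19994.796 Pa. 1 atm = 101325 Pa, so 19994.796 Pa = 19994.796 / 101325 = 0.1973333 atm ≈ 0.1973 atm (4 s.f.). Final answer: 0.1973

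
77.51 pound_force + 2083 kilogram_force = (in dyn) 1 pound_force = 4.4482216 N, so 77.51 pound_force = 77.51 * 4.4482216 = 344.78166 N. 1 kilogram_force = 9.80665 N, so 2083 kilogram_force = 2083 * 9.80665 = 20427.252 N. Sum: 344.78166 + 20427.252 = 20772.034 N. 1 dyn = 1e-05 N, so 20772.034 N = 20772.034 / 1e-05 = 2.0772034e+09 dyn ≈ 2.077e+09 dyn (4 s.f.). Final answer: 2.077e+09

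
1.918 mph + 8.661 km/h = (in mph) 1 mph = 0.44704 m/s, so 1.918 mph = 1.918 * 0.44704 = 0.85742272 m/s. 1 km/h = 0.27777778 m/s, so 8.661 km/h = 8.661 * 0.27777778 = 2.4058333 m/s. Sum: 0.85742272 + 2.4058333 = 3.2632561 m/s. 1 mph = 0.44704 m/s, so 3.2632561 m/s = 3.2632561 / 0.44704 = 7.2996959 mph ≈ 7.3 mph (4 s.f.). Final answer: 7.3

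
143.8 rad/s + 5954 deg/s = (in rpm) 143.8 rad/s is already in rad/s. 1 deg/s = 0.017453293 rad/s, so 5954 deg/s = 5954 * 0.017453293 = 103.9169 rad/s. Sum: 143.8 + 103.9169 = 247.7169 rad/s. 1 rpm = 0.10471976 rad/s, so 247.7169 rad/s = 247.7169 / 0.10471976 = 2365.5222 rpm ≈ 2366 rpm (4 s.f.). Final answer: 2366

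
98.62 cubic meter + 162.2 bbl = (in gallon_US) 98.62 cubic meter = 98.62 m^3. 1 bbl = 0.15898729 m^3, so 162.2 bbl = 162.2 * 0.15898729 = 25.787739 m^3. Sum: 98.62 + 25.787739 = 124.40774 m^3. 1 gallon_US = 0.0037854118 m^3, so 124.40774 m^3 = 124.40774 / 0.0037854118 = 32865.048 gallon_US ≈ 3.287e+04 gallon_US (4 s.f.). Final answer: 3.287e+04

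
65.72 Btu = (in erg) 6.934e+11. Check: 1 Btu = 1055.0559 J, so 65.72 Btu = 65.72 * 1055.0559 = 69338.271 J. 1 erg = 1e-07 J, so 69338.271 J = 69338.271 / 1e-07 = 6.9338271e+11 erg ≈ 6.934e+11 erg (4 s.f.).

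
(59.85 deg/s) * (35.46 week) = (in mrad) 1 deg/s = 0.017453293 rad/s, so 59.85 deg/s = 59.85 * 0.017453293 = 1.0445796 rad/s. 1 week = 604800 s, so 35.46 week = 35.46 * 604800 = 21446208 s. Combine: 1.0445796 rad/s * 21446208 s = 22402270 rad. 1 mrad = 0.001 rad, so 22402270 rad = 22402270 / 0.001 = 2.240227e+10 mrad ≈ 2.24e+10 mrad (4 s.f.). Final answer: 2.24e+10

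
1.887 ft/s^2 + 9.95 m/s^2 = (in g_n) 1.073. Check: 1 ft/s^2 = 0.3048 m/s^2, so 1.887 ft/s^2 = 1.887 * 0.3048 = 0.5751576 m/s^2. 9.95 m/s^2 is already in m/s^2. Sum: 0.5751576 + 9.95 = 10.525158 m/s^2. 1 g_n = 9.80665 m/s^2, so 10.525158 m/s^2 = 10.525158 / 9.80665 = 1.0732674 g_n ≈ 1.073 g_n (4 s.f.).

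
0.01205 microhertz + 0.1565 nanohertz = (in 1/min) 7.324e-07. Check: 1 microhertz = 1e-06 Hz, so 0.01205 microhertz = 0.01205 * 1e-06 = 1.205e-08 Hz. 1 nanohertz = 1e-09 Hz, so 0.1565 nanohertz = 0.1565 * 1e-09 = 1.565e-10 Hz. Sum: 1.205e-08 + 1.565e-10 = 1.22065e-08 Hz. 1 1/min = 0.016666667 Hz, so 1.22065e-08 Hz = 1.22065e-08 / 0.016666667 = 7.3239e-07 1/min ≈ 7.324e-07 1/min (4 s.f.).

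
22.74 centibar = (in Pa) 1 centibar = 1000 Pa, so 22.74 centibar = 22.74 * 1000 = 22740 Pa. Result: 22740 Pa ≈ 2.274e+04 Pa (4 s.f.). Final answer: 2.274e+04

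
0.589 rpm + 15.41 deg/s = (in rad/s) 1 rpm = 0.10471976 rad/s, so 0.589 rpm = 0.589 * 0.10471976 = 0.061679936 rad/s. 1 deg/s = 0.017453293 rad/s, so 15.41 deg/s = 15.41 * 0.017453293 = 0.26895524 rad/s. Sum: 0.061679936 + 0.26895524 = 0.33063517 rad/s. Result: 0.33063517 rad/s ≈ 0.3306 rad/s (4 s.f.). Final answer: 0.3306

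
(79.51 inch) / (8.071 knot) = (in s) 1 inch = 0.0254 m, so 79.51 inch = 79.51 * 0.0254 = 2.019554 m. 1 knot = 0.51444444 m/s, so 8.071 knot = 8.071 * 0.51444444 = 4.1520811 m/s. Combine: 2.019554 m / 4.1520811 m/s = 0.4863956 s. Result: 0.4863956 s ≈ 0.4864 s (4 s.f.). Final answer: 0.4864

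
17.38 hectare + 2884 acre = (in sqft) 1 hectare = 10000 m^2, so 17.38 hectare = 17.38 * 10000 = 173800 m^2. 1 acre = 4046.8564 m^2, so 2884 acre = 2884 * 4046.8564 = 11671134 m^2. Sum: 173800 + 11671134 = 11844934 m^2. 1 sqft = 0.09290304 m^2, so 11844934 m^2 = 11844934 / 0.09290304 = 1.2749781e+08 sqft ≈ 1.275e+08 sqft (4 s.f.). Final answer: 1.275e+08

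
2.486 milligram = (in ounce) 1 milligram = 1e-06 kg, so 2.486 milligram = 2.486 * 1e-06 = 2.486e-06 kg. 1 ounce = 0.028349523 kg, so 2.486e-06 kg = 2.486e-06 / 0.028349523 = 8.7691069e-05 ounce ≈ 8.769e-05 ounce (4 s.f.). Final answer: 8.769e-05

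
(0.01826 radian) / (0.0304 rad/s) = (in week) 9.932e-07. Check: 0.01826 radian = 0.01826 rad. 0.0304 rad/s is already in rad/s. Combine: 0.01826 rad / 0.0304 rad/s = 0.60065789 s. 1 week = 604800 s, so 0.60065789 s = 0.60065789 / 604800 = 9.9315128e-07 week ≈ 9.932e-07 week (4 s.f.).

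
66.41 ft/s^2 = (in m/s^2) 20.24. Check: 1 ft/s^2 = 0.3048 m/s^2, so 66.41 ft/s^2 = 66.41 * 0.3048 = 20.241768 m/s^2. Result: 20.241768 m/s^2 ≈ 20.24 m/s^2 (4 s.f.).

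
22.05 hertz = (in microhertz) 22.05 hertz = 22.05 Hz. 1 microhertz = 1e-06 Hz, so 22.05 Hz = 22.05 / 1e-06 = 22050000 microhertz ≈ 2.205e+07 microhertz (4 s.f.). Final answer: 2.205e+07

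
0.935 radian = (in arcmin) 0.935 radian = 0.935 rad. 1 arcmin = 0.00029088821 rad, so 0.935 rad = 0.935 / 0.00029088821 = 3214.2932 arcmin ≈ 3214 arcmin (4 s.f.). Final answer: 3214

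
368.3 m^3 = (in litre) 3.683e+05. Check: 1 litre = 0.001 m^3, so 368.3 m^3 = 368.3 / 0.001 = 368300 litre ≈ 3.683e+05 litre (4 s.f.).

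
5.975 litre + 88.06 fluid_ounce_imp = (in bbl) 0.05332. Check: 1 litre = 0.001 m^3, so 5.975 litre = 5.975 * 0.001 = 0.005975 m^3. 1 fluid_ounce_imp = 2.8413063e-05 m^3, so 88.06 fluid_ounce_imp = 88.06 * 2.8413063e-05 = 0.0025020543 m^3. Sum: 0.005975 + 0.0025020543 = 0.0084770543 m^3. 1 bbl = 0.15898729 m^3, so 0.0084770543 m^3 = 0.0084770543 / 0.15898729 = 0.053319067 bbl ≈ 0.05332 bbl (4 s.f.).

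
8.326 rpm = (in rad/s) 0.8719. Check: 1 rpm = 0.10471976 rad/s, so 8.326 rpm = 8.326 * 0.10471976 = 0.87189668 rad/s. Result: 0.87189668 rad/s ≈ 0.8719 rad/s (4 s.f.).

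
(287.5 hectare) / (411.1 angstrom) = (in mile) 4.346e+10. Check: 1 hectare = 10000 m^2, so 287.5 hectare = 287.5 * 10000 = 2875000 m^2. 1 angstrom = 1e-10 m, so 411.1 angstrom = 411.1 * 1e-10 = 4.111e-08 m. Combine: 2875000 m^2 / 4.111e-08 m = 6.9934323e+13 m. 1 mile = 1609.344 m, so 6.9934323e+13 m = 6.9934323e+13 / 1609.344 = 4.3455173e+10 mile ≈ 4.346e+10 mile (4 s.f.).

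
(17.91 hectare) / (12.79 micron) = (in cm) 1.4e+12. Check: 1 hectare = 10000 m^2, so 17.91 hectare = 17.91 * 10000 = 179100 m^2. 1 micron = 1e-06 m, so 12.79 micron = 12.79 * 1e-06 = 1.279e-05 m. Combine: 179100 m^2 / 1.279e-05 m = 1.4003127e+10 m. 1 cm = 0.01 m, so 1.4003127e+10 m = 1.4003127e+10 / 0.01 = 1.4003127e+12 cm ≈ 1.4e+12 cm (4 s.f.).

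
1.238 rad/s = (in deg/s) 1 deg/s = 0.017453293 rad/s, so 1.238 rad/s = 1.238 / 0.017453293 = 70.932175 deg/s ≈ 70.93 deg/s (4 s.f.). Final answer: 70.93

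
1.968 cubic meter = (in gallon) 519.9. Check: 1.968 cubic meter = 1.968 m^3. 1 gallon = 0.0037854118 m^3, so 1.968 m^3 = 1.968 / 0.0037854118 = 519.8906 gallon ≈ 519.9 gallon (4 s.f.).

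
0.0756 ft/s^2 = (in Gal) 2.304. Check: 1 ft/s^2 = 0.3048 m/s^2, so 0.0756 ft/s^2 = 0.0756 * 0.3048 = 0.02304288 m/s^2. 1 Gal = 0.01 m/s^2, so 0.02304288 m/s^2 = 0.02304288 / 0.01 = 2.304288 Gal ≈ 2.304 Gal (4 s.f.).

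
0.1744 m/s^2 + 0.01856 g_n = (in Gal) 0.1744 m/s^2 is already in m/s^2. 1 g_n = 9.80665 m/s^2, so 0.01856 g_n = 0.01856 * 9.80665 = 0.18201142 m/s^2. Sum: 0.1744 + 0.18201142 = 0.35641142 m/s^2. 1 Gal = 0.01 m/s^2, so 0.35641142 m/s^2 = 0.35641142 / 0.01 = 35.641142 Gal ≈ 35.64 Gal (4 s.f.). Final answer: 35.64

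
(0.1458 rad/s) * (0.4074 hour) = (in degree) 0.1458 rad/s is already in rad/s. 1 hour = 3600 s, so 0.4074 hour = 0.4074 * 3600 = 1466.64 s. Combine: 0.1458 rad/s * 1466.64 s = 213.83611 rad. 1 degree = 0.017453293 rad, so 213.83611 rad = 213.83611 / 0.017453293 = 12251.907 degree ≈ 1.225e+04 degree (4 s.f.). Final answer: 1.225e+04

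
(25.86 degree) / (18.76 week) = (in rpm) 1 degree = 0.017453293 rad, so 25.86 degree = 25.86 * 0.017453293 = 0.45134214 rad. 1 week = 604800 s, so 18.76 week = 18.76 * 604800 = 11346048 s. Combine: 0.45134214 rad / 11346048 s = 3.9779679e-08 rad/s. 1 rpm = 0.10471976 rad/s, so 3.9779679e-08 rad/s = 3.9779679e-08 / 0.10471976 = 3.7986795e-07 rpm ≈ 3.799e-07 rpm (4 s.f.). Final answer: 3.799e-07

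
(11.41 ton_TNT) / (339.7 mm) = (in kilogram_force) 1.433e+10. Check: 1 ton_TNT = 4.184e+09 J, so 11.41 ton_TNT = 11.41 * 4.184e+09 = 4.773944e+10 J. 1 mm = 0.001 m, so 339.7 mm = 339.7 * 0.001 = 0.3397 m. Combine: 4.773944e+10 J / 0.3397 m = 1.4053412e+11 N. 1 kilogram_force = 9.80665 N, so 1.4053412e+11 N = 1.4053412e+11 / 9.80665 = 1.4330492e+10 kilogram_force ≈ 1.433e+10 kilogram_force (4 s.f.).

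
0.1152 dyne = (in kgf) 1 dyne = 1e-05 N, so 0.1152 dyne = 0.1152 * 1e-05 = 1.152e-06 N. 1 kgf = 9.80665 N, so 1.152e-06 N = 1.152e-06 / 9.80665 = 1.1747131e-07 kgf ≈ 1.175e-07 kgf (4 s.f.). Final answer: 1.175e-07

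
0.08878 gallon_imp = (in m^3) 0.0004036. Check: 1 gallon_imp = 0.00454609 m^3, so 0.08878 gallon_imp = 0.08878 * 0.00454609 = 0.00040360187 m^3. Result: 0.00040360187 m^3 ≈ 0.0004036 m^3 (4 s.f.).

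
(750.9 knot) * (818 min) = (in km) 1.896e+04. Check: 1 knot = 0.51444444 m/s, so 750.9 knot = 750.9 * 0.51444444 = 386.29633 m/s. 1 min = 60 s, so 818 min = 818 * 60 = 49080 s. Combine: 386.29633 m/s * 49080 s = 18959424 m. 1 km = 1000 m, so 18959424 m = 18959424 / 1000 = 18959.424 km ≈ 1.896e+04 km (4 s.f.).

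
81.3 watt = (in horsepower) 0.109. Check: 81.3 watt = 81.3 W. 1 horsepower = 745.69987 W, so 81.3 W = 81.3 / 745.69987 = 0.1090251 horsepower ≈ 0.109 horsepower (4 s.f.).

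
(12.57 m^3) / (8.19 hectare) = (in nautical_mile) 8.287e-08. Check: 12.57 m^3 is already in m^3. 1 hectare = 10000 m^2, so 8.19 hectare = 8.19 * 10000 = 81900 m^2. Combine: 12.57 m^3 / 81900 m^2 = 0.00015347985 m. 1 nautical_mile = 1852 m, so 0.00015347985 m = 0.00015347985 / 1852 = 8.2872491e-08 nautical_mile ≈ 8.287e-08 nautical_mile (4 s.f.).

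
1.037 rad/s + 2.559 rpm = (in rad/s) 1.037 rad/s is already in rad/s. 1 rpm = 0.10471976 rad/s, so 2.559 rpm = 2.559 * 0.10471976 = 0.26797785 rad/s. Sum: 1.037 + 0.26797785 = 1.3049779 rad/s. Result: 1.3049779 rad/s ≈ 1.305 rad/s (4 s.f.). Final answer: 1.305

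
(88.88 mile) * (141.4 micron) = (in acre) 1 mile = 1609.344 m, so 88.88 mile = 88.88 * 1609.344 = 143038.49 m. 1 micron = 1e-06 m, so 141.4 micron = 141.4 * 1e-06 = 0.0001414 m. Combine: 143038.49 m * 0.0001414 m = 20.225643 m^2. 1 acre = 4046.8564 m^2, so 20.225643 m^2 = 20.225643 / 4046.8564 = 0.0049978653 acre ≈ 0.004998 acre (4 s.f.). Final answer: 0.004998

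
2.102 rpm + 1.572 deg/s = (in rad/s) 0.2476. Check: 1 rpm = 0.10471976 rad/s, so 2.102 rpm = 2.102 * 0.10471976 = 0.22012093 rad/s. 1 deg/s = 0.017453293 rad/s, so 1.572 deg/s = 1.572 * 0.017453293 = 0.027436576 rad/s. Sum: 0.22012093 + 0.027436576 = 0.2475575 rad/s. Result: 0.2475575 rad/s ≈ 0.2476 rad/s (4 s.f.).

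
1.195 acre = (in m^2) 1 acre = 4046.8564 m^2, so 1.195 acre = 1.195 * 4046.8564 = 4835.9934 m^2. Result: 4835.9934 m^2 ≈ 4836 m^2 (4 s.f.). Final answer: 4836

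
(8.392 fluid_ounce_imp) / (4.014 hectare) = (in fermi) 1 fluid_ounce_imp = 2.8413063e-05 m^3, so 8.392 fluid_ounce_imp = 8.392 * 2.8413063e-05 = 0.00023844242 m^3. 1 hectare = 10000 m^2, so 4.014 hectare = 4.014 * 10000 = 40140 m^2. Combine: 0.00023844242 m^3 / 40140 m^2 = 5.9402696e-09 m. 1 fermi = 1e-15 m, so 5.9402696e-09 m = 5.9402696e-09 / 1e-15 = 5940269.6 fermi ≈ 5.94e+06 fermi (4 s.f.). Final answer: 5.94e+06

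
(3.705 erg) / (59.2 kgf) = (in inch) 1 erg = 1e-07 J, so 3.705 erg = 3.705 * 1e-07 = 3.705e-07 J. 1 kgf = 9.80665 N, so 59.2 kgf = 59.2 * 9.80665 = 580.55368 N. Combine: 3.705e-07 J / 580.55368 N = 6.3818388e-10 m. 1 inch = 0.0254 m, so 6.3818388e-10 m = 6.3818388e-10 / 0.0254 = 2.512535e-08 inch ≈ 2.513e-08 inch (4 s.f.). Final answer: 2.513e-08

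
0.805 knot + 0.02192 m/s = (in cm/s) 1 knot = 0.51444444 m/s, so 0.805 knot = 0.805 * 0.51444444 = 0.41412778 m/s. 0.02192 m/s is already in m/s. Sum: 0.41412778 + 0.02192 = 0.43604778 m/s. 1 cm/s = 0.01 m/s, so 0.43604778 m/s = 0.43604778 / 0.01 = 43.604778 cm/s ≈ 43.6 cm/s (4 s.f.). Final answer: 43.6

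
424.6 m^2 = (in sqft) 4570. Check: 1 sqft = 0.09290304 m^2, so 424.6 m^2 = 424.6 / 0.09290304 = 4570.3564 sqft ≈ 4570 sqft (4 s.f.).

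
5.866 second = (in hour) 0.001629. Check: 5.866 second = 5.866 s. 1 hour = 3600 s, so 5.866 s = 5.866 / 3600 = 0.0016294444 hour ≈ 0.001629 hour (4 s.f.).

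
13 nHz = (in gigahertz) 1.3e-17. Check: 1 nHz = 1e-09 Hz, so 13 nHz = 13 * 1e-09 = 1.3e-08 Hz. 1 gigahertz = 1e+09 Hz, so 1.3e-08 Hz = 1.3e-08 / 1e+09 = 1.3e-17 gigahertz.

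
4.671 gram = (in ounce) 1 gram = 0.001 kg, so 4.671 gram = 4.671 * 0.001 = 0.004671 kg. 1 ounce = 0.028349523 kg, so 0.004671 kg = 0.004671 / 0.028349523 = 0.16476468 ounce ≈ 0.1648 ounce (4 s.f.). Final answer: 0.1648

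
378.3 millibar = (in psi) 1 millibar = 100 Pa, so 378.3 millibar = 378.3 * 100 = 37830 Pa. 1 psi = 6894.7573 Pa, so 37830 Pa = 37830 / 6894.7573 = 5.4867776 psi ≈ 5.487 psi (4 s.f.). Final answer: 5.487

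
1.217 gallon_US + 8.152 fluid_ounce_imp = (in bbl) 0.03043. Check: 1 gallon_US = 0.0037854118 m^3, so 1.217 gallon_US = 1.217 * 0.0037854118 = 0.0046068461 m^3. 1 fluid_ounce_imp = 2.8413063e-05 m^3, so 8.152 fluid_ounce_imp = 8.152 * 2.8413063e-05 = 0.00023162329 m^3. Sum: 0.0046068461 + 0.00023162329 = 0.0048384694 m^3. 1 bbl = 0.15898729 m^3, so 0.0048384694 m^3 = 0.0048384694 / 0.15898729 = 0.030433057 bbl ≈ 0.03043 bbl (4 s.f.).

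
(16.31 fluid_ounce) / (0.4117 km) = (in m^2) 1.172e-06. Check: 1 fluid_ounce = 2.957353e-05 m^3, so 16.31 fluid_ounce = 16.31 * 2.957353e-05 = 0.00048234427 m^3. 1 km = 1000 m, so 0.4117 km = 0.4117 * 1000 = 411.7 m. Combine: 0.00048234427 m^3 / 411.7 m = 1.1715916e-06 m^2. Result: 1.1715916e-06 m^2 ≈ 1.172e-06 m^2 (4 s.f.).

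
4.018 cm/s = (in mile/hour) 1 cm/s = 0.01 m/s, so 4.018 cm/s = 4.018 * 0.01 = 0.04018 m/s. 1 mile/hour = 0.44704 m/s, so 0.04018 m/s = 0.04018 / 0.44704 = 0.0898801 mile/hour ≈ 0.08988 mile/hour (4 s.f.). Final answer: 0.08988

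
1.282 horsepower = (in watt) 1 horsepower = 745.69987 W, so 1.282 horsepower = 1.282 * 745.69987 = 955.98724 W. 955.98724 W = 955.98724 watt ≈ 956 watt (4 s.f.). Final answer: 956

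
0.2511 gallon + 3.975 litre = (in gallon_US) 1 gallon = 0.0037854118 m^3, so 0.2511 gallon = 0.2511 * 0.0037854118 = 0.0009505169 m^3. 1 litre = 0.001 m^3, so 3.975 litre = 3.975 * 0.001 = 0.003975 m^3. Sum: 0.0009505169 + 0.003975 = 0.0049255169 m^3. 1 gallon_US = 0.0037854118 m^3, so 0.0049255169 m^3 = 0.0049255169 / 0.0037854118 = 1.3011839 gallon_US ≈ 1.301 gallon_US (4 s.f.). Final answer: 1.301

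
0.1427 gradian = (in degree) 0.1284. Check: 1 gradian = 0.015707963 rad, so 0.1427 gradian = 0.1427 * 0.015707963 = 0.0022415264 rad. 1 degree = 0.017453293 rad, so 0.0022415264 rad = 0.0022415264 / 0.017453293 = 0.12843 degree ≈ 0.1284 degree (4 s.f.).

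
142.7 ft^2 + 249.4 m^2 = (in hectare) 0.02627. Check: 1 ft^2 = 0.09290304 m^2, so 142.7 ft^2 = 142.7 * 0.09290304 = 13.257264 m^2. 249.4 m^2 is already in m^2. Sum: 13.257264 + 249.4 = 262.65726 m^2. 1 hectare = 10000 m^2, so 262.65726 m^2 = 262.65726 / 10000 = 0.026265726 hectare ≈ 0.02627 hectare (4 s.f.).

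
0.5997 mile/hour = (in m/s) 1 mile/hour = 0.44704 m/s, so 0.5997 mile/hour = 0.5997 * 0.44704 = 0.26808989 m/s. Result: 0.26808989 m/s ≈ 0.2681 m/s (4 s.f.). Final answer: 0.2681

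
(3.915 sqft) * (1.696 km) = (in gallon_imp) 1.357e+05. Check: 1 sqft = 0.09290304 m^2, so 3.915 sqft = 3.915 * 0.09290304 = 0.3637154 m^2. 1 km = 1000 m, so 1.696 km = 1.696 * 1000 = 1696 m. Combine: 0.3637154 m^2 * 1696 m = 616.86132 m^3. 1 gallon_imp = 0.00454609 m^3, so 616.86132 m^3 = 616.86132 / 0.00454609 = 135690.52 gallon_imp ≈ 1.357e+05 gallon_imp (4 s.f.).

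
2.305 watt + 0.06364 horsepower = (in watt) 49.76. Check: 2.305 watt = 2.305 W. 1 horsepower = 745.69987 W, so 0.06364 horsepower = 0.06364 * 745.69987 = 47.45634 W. Sum: 2.305 + 47.45634 = 49.76134 W. 49.76134 W = 49.76134 watt ≈ 49.76 watt (4 s.f.).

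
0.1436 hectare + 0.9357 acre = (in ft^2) 5.622e+04. Check: 1 hectare = 10000 m^2, so 0.1436 hectare = 0.1436 * 10000 = 1436 m^2. 1 acre = 4046.8564 m^2, so 0.9357 acre = 0.9357 * 4046.8564 = 3786.6436 m^2. Sum: 1436 + 3786.6436 = 5222.6436 m^2. 1 ft^2 = 0.09290304 m^2, so 5222.6436 m^2 = 5222.6436 / 0.09290304 = 56216.067 ft^2 ≈ 5.622e+04 ft^2 (4 s.f.).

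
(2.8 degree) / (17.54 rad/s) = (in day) 1 degree = 0.017453293 rad, so 2.8 degree = 2.8 * 0.017453293 = 0.048869219 rad. 17.54 rad/s is already in rad/s. Combine: 0.048869219 rad / 17.54 rad/s = 0.0027861584 s. 1 day = 86400 s, so 0.0027861584 s = 0.0027861584 / 86400 = 3.2247204e-08 day ≈ 3.225e-08 day (4 s.f.). Final answer: 3.225e-08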